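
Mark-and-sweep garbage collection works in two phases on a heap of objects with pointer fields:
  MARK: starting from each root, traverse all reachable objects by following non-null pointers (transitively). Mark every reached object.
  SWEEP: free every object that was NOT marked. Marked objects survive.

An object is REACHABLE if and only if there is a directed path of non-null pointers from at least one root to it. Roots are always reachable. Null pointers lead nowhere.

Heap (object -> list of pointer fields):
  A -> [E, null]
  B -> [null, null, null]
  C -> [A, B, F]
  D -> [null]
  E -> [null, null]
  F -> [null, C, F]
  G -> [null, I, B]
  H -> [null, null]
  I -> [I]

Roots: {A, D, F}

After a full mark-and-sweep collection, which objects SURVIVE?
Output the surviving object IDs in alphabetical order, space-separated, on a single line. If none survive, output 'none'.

Roots: A D F
Mark A: refs=E null, marked=A
Mark D: refs=null, marked=A D
Mark F: refs=null C F, marked=A D F
Mark E: refs=null null, marked=A D E F
Mark C: refs=A B F, marked=A C D E F
Mark B: refs=null null null, marked=A B C D E F
Unmarked (collected): G H I

Answer: A B C D E F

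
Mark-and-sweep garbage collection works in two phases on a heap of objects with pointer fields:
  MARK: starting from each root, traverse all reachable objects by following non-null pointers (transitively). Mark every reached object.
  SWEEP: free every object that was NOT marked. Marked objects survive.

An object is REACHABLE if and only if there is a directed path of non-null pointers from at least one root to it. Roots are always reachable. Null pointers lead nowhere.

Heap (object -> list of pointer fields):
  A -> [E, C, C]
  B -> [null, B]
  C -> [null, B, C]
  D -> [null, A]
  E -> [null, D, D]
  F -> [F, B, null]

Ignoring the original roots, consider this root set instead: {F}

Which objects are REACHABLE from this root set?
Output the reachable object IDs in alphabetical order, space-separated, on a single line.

Answer: B F

Derivation:
Roots: F
Mark F: refs=F B null, marked=F
Mark B: refs=null B, marked=B F
Unmarked (collected): A C D E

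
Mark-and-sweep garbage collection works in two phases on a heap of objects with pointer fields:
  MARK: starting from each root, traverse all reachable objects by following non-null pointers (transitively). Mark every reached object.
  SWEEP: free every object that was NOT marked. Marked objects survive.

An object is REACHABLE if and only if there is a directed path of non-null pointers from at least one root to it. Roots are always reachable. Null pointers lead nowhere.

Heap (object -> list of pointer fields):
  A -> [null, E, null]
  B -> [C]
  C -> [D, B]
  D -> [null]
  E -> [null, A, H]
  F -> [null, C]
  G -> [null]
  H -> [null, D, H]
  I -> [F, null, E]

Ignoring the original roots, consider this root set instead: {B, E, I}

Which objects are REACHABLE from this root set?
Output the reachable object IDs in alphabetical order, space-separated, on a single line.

Answer: A B C D E F H I

Derivation:
Roots: B E I
Mark B: refs=C, marked=B
Mark E: refs=null A H, marked=B E
Mark I: refs=F null E, marked=B E I
Mark C: refs=D B, marked=B C E I
Mark A: refs=null E null, marked=A B C E I
Mark H: refs=null D H, marked=A B C E H I
Mark F: refs=null C, marked=A B C E F H I
Mark D: refs=null, marked=A B C D E F H I
Unmarked (collected): G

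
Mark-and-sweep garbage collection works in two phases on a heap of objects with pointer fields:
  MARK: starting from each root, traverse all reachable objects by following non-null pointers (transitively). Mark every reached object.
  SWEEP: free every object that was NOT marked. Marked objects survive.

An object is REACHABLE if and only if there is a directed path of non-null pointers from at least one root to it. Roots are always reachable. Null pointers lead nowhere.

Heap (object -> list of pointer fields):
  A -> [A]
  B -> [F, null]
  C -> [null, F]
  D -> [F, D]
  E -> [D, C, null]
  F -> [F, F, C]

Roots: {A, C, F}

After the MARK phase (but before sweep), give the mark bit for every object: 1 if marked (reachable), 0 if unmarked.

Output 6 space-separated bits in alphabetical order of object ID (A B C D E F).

Roots: A C F
Mark A: refs=A, marked=A
Mark C: refs=null F, marked=A C
Mark F: refs=F F C, marked=A C F
Unmarked (collected): B D E

Answer: 1 0 1 0 0 1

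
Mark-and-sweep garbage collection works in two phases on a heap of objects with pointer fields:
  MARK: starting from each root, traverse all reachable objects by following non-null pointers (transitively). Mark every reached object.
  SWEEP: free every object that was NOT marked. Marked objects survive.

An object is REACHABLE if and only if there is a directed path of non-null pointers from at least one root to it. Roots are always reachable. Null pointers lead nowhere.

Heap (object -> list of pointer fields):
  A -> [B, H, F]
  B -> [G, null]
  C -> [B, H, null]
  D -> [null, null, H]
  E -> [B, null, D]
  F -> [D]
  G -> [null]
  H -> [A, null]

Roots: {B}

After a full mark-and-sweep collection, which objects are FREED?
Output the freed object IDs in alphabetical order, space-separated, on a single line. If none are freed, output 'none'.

Answer: A C D E F H

Derivation:
Roots: B
Mark B: refs=G null, marked=B
Mark G: refs=null, marked=B G
Unmarked (collected): A C D E F H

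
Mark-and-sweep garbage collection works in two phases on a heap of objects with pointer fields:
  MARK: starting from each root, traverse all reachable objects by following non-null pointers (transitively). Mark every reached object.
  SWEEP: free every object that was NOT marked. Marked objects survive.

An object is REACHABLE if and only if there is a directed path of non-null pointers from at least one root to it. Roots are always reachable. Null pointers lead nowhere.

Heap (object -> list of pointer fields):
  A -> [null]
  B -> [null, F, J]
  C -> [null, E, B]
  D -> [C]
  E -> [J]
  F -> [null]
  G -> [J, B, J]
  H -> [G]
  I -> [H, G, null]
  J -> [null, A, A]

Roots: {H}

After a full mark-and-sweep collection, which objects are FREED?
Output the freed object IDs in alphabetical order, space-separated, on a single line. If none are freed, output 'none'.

Roots: H
Mark H: refs=G, marked=H
Mark G: refs=J B J, marked=G H
Mark J: refs=null A A, marked=G H J
Mark B: refs=null F J, marked=B G H J
Mark A: refs=null, marked=A B G H J
Mark F: refs=null, marked=A B F G H J
Unmarked (collected): C D E I

Answer: C D E I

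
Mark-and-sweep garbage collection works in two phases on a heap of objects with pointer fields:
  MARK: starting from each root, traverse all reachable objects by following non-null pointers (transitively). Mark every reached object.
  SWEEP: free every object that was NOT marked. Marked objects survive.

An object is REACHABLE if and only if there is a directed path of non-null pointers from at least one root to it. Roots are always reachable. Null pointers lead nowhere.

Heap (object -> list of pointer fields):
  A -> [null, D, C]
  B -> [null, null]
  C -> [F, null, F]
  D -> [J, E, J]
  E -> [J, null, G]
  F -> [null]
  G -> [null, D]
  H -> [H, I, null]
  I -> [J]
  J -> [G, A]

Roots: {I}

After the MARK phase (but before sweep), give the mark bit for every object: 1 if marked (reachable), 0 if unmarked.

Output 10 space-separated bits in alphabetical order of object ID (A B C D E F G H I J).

Answer: 1 0 1 1 1 1 1 0 1 1

Derivation:
Roots: I
Mark I: refs=J, marked=I
Mark J: refs=G A, marked=I J
Mark G: refs=null D, marked=G I J
Mark A: refs=null D C, marked=A G I J
Mark D: refs=J E J, marked=A D G I J
Mark C: refs=F null F, marked=A C D G I J
Mark E: refs=J null G, marked=A C D E G I J
Mark F: refs=null, marked=A C D E F G I J
Unmarked (collected): B H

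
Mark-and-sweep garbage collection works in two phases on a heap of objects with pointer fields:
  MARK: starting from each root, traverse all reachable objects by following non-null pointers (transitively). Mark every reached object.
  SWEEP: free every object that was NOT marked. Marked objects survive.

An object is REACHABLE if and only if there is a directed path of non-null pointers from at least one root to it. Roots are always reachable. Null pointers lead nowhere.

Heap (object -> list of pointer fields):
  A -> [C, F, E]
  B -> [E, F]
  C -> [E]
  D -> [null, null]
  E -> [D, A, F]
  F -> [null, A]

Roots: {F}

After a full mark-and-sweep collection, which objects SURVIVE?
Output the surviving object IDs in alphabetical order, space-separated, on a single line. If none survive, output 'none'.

Roots: F
Mark F: refs=null A, marked=F
Mark A: refs=C F E, marked=A F
Mark C: refs=E, marked=A C F
Mark E: refs=D A F, marked=A C E F
Mark D: refs=null null, marked=A C D E F
Unmarked (collected): B

Answer: A C D E F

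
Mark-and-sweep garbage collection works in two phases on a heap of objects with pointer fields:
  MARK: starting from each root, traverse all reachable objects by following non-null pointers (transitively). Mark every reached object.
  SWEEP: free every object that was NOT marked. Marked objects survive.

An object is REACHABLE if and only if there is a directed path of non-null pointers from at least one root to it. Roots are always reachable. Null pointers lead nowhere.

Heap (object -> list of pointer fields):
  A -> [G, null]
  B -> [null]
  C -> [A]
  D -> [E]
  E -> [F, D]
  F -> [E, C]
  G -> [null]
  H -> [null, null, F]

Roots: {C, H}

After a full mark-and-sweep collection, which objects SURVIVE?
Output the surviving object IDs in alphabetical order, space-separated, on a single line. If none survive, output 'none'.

Answer: A C D E F G H

Derivation:
Roots: C H
Mark C: refs=A, marked=C
Mark H: refs=null null F, marked=C H
Mark A: refs=G null, marked=A C H
Mark F: refs=E C, marked=A C F H
Mark G: refs=null, marked=A C F G H
Mark E: refs=F D, marked=A C E F G H
Mark D: refs=E, marked=A C D E F G H
Unmarked (collected): B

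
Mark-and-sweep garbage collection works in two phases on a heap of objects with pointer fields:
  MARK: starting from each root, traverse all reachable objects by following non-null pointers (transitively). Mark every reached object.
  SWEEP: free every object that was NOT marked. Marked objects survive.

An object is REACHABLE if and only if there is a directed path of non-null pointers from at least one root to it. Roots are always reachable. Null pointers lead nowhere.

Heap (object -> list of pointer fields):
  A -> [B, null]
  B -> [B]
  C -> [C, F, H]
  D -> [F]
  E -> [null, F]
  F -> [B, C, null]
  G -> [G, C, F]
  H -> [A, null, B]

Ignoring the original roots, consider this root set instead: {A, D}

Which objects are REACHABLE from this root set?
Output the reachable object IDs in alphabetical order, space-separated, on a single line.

Answer: A B C D F H

Derivation:
Roots: A D
Mark A: refs=B null, marked=A
Mark D: refs=F, marked=A D
Mark B: refs=B, marked=A B D
Mark F: refs=B C null, marked=A B D F
Mark C: refs=C F H, marked=A B C D F
Mark H: refs=A null B, marked=A B C D F H
Unmarked (collected): E G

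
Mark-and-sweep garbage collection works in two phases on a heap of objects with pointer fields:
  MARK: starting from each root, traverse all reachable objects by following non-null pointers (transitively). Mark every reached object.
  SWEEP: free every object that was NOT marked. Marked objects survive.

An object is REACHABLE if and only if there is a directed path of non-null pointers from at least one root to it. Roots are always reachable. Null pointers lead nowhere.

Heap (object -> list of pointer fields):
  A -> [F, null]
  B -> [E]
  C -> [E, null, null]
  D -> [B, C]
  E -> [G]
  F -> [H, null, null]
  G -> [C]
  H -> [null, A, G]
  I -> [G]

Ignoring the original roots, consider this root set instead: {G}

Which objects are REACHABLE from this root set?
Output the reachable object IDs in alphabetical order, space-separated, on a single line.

Roots: G
Mark G: refs=C, marked=G
Mark C: refs=E null null, marked=C G
Mark E: refs=G, marked=C E G
Unmarked (collected): A B D F H I

Answer: C E G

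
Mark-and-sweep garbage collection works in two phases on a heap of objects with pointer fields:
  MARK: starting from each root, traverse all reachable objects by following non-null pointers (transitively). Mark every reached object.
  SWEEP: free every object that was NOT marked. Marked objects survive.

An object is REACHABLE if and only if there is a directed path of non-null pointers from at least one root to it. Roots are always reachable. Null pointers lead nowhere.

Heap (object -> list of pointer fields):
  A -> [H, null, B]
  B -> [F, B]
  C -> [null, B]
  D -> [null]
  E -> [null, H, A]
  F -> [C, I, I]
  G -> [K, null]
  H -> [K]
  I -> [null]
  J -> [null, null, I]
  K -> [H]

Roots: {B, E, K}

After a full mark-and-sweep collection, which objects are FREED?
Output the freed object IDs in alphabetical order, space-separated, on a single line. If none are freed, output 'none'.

Roots: B E K
Mark B: refs=F B, marked=B
Mark E: refs=null H A, marked=B E
Mark K: refs=H, marked=B E K
Mark F: refs=C I I, marked=B E F K
Mark H: refs=K, marked=B E F H K
Mark A: refs=H null B, marked=A B E F H K
Mark C: refs=null B, marked=A B C E F H K
Mark I: refs=null, marked=A B C E F H I K
Unmarked (collected): D G J

Answer: D G J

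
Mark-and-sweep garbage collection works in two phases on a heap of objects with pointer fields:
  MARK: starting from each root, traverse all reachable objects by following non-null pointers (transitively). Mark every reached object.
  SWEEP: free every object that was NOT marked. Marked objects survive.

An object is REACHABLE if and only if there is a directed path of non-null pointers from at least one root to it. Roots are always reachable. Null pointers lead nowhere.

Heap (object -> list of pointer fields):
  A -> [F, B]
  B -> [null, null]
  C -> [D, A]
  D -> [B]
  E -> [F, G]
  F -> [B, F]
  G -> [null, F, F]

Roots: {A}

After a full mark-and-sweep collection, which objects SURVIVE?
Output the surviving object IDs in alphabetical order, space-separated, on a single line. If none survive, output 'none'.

Roots: A
Mark A: refs=F B, marked=A
Mark F: refs=B F, marked=A F
Mark B: refs=null null, marked=A B F
Unmarked (collected): C D E G

Answer: A B F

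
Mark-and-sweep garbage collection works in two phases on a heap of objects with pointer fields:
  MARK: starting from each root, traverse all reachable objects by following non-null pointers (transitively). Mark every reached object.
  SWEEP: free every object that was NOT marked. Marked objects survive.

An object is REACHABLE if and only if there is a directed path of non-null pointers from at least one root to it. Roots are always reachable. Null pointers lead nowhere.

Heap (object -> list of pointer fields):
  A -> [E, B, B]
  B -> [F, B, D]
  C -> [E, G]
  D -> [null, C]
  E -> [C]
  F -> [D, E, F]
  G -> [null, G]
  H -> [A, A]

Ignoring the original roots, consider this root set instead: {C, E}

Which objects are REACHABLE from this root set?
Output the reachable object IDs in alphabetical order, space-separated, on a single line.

Roots: C E
Mark C: refs=E G, marked=C
Mark E: refs=C, marked=C E
Mark G: refs=null G, marked=C E G
Unmarked (collected): A B D F H

Answer: C E G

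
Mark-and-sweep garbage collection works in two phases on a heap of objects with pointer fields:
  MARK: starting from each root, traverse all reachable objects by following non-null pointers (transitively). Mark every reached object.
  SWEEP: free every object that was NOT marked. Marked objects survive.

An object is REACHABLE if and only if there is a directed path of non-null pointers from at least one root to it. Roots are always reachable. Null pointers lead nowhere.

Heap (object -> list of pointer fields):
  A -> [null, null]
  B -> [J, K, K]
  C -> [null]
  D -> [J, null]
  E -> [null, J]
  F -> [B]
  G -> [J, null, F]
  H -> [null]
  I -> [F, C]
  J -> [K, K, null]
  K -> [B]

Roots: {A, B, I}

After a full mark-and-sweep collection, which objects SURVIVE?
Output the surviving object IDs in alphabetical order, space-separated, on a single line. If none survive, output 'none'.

Roots: A B I
Mark A: refs=null null, marked=A
Mark B: refs=J K K, marked=A B
Mark I: refs=F C, marked=A B I
Mark J: refs=K K null, marked=A B I J
Mark K: refs=B, marked=A B I J K
Mark F: refs=B, marked=A B F I J K
Mark C: refs=null, marked=A B C F I J K
Unmarked (collected): D E G H

Answer: A B C F I J K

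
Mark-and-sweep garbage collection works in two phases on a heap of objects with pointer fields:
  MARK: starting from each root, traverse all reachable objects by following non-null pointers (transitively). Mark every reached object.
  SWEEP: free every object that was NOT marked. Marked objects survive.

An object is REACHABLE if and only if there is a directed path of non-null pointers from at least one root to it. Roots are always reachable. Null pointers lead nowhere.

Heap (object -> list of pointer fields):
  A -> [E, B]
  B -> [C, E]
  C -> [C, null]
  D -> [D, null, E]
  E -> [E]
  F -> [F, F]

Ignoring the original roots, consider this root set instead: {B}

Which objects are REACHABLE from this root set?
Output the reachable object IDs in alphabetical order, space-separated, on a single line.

Answer: B C E

Derivation:
Roots: B
Mark B: refs=C E, marked=B
Mark C: refs=C null, marked=B C
Mark E: refs=E, marked=B C E
Unmarked (collected): A D F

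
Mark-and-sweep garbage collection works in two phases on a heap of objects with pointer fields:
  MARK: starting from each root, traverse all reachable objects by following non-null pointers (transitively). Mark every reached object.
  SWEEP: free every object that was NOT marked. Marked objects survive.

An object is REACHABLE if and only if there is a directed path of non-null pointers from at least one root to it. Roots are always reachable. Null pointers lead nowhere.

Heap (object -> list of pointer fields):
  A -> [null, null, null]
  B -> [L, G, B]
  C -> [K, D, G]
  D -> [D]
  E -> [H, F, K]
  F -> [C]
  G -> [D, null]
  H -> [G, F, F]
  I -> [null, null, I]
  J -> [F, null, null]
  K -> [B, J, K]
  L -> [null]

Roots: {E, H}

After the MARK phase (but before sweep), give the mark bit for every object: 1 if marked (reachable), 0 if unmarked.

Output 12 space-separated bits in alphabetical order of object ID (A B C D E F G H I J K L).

Answer: 0 1 1 1 1 1 1 1 0 1 1 1

Derivation:
Roots: E H
Mark E: refs=H F K, marked=E
Mark H: refs=G F F, marked=E H
Mark F: refs=C, marked=E F H
Mark K: refs=B J K, marked=E F H K
Mark G: refs=D null, marked=E F G H K
Mark C: refs=K D G, marked=C E F G H K
Mark B: refs=L G B, marked=B C E F G H K
Mark J: refs=F null null, marked=B C E F G H J K
Mark D: refs=D, marked=B C D E F G H J K
Mark L: refs=null, marked=B C D E F G H J K L
Unmarked (collected): A I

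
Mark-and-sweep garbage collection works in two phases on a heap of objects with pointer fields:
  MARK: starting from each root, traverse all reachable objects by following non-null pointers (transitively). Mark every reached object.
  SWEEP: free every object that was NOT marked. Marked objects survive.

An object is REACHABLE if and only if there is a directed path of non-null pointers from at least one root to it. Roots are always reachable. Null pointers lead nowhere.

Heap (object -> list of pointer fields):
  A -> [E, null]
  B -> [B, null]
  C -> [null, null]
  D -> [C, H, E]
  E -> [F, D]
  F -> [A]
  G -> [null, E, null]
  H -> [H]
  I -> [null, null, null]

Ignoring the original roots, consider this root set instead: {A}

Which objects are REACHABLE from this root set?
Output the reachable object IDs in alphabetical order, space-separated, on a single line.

Answer: A C D E F H

Derivation:
Roots: A
Mark A: refs=E null, marked=A
Mark E: refs=F D, marked=A E
Mark F: refs=A, marked=A E F
Mark D: refs=C H E, marked=A D E F
Mark C: refs=null null, marked=A C D E F
Mark H: refs=H, marked=A C D E F H
Unmarked (collected): B G I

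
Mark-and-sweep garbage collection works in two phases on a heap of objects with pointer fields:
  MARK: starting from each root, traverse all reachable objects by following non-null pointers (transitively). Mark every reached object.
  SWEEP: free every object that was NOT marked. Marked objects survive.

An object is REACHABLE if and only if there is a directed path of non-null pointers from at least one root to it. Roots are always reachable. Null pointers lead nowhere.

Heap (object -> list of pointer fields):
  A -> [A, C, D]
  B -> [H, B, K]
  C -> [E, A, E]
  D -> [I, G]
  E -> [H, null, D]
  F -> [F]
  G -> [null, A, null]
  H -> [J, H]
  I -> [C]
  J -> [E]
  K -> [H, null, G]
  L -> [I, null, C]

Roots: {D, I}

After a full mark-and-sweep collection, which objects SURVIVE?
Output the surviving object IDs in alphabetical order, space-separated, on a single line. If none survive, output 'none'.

Roots: D I
Mark D: refs=I G, marked=D
Mark I: refs=C, marked=D I
Mark G: refs=null A null, marked=D G I
Mark C: refs=E A E, marked=C D G I
Mark A: refs=A C D, marked=A C D G I
Mark E: refs=H null D, marked=A C D E G I
Mark H: refs=J H, marked=A C D E G H I
Mark J: refs=E, marked=A C D E G H I J
Unmarked (collected): B F K L

Answer: A C D E G H I J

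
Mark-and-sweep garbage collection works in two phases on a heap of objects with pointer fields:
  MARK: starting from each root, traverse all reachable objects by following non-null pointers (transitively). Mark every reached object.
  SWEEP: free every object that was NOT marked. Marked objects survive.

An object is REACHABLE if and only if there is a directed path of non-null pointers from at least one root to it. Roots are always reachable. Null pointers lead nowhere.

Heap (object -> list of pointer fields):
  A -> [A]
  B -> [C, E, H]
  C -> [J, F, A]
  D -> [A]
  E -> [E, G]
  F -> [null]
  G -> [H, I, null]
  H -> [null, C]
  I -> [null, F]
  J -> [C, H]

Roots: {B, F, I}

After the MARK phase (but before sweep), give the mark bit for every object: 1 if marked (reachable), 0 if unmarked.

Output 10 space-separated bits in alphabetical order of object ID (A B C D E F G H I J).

Roots: B F I
Mark B: refs=C E H, marked=B
Mark F: refs=null, marked=B F
Mark I: refs=null F, marked=B F I
Mark C: refs=J F A, marked=B C F I
Mark E: refs=E G, marked=B C E F I
Mark H: refs=null C, marked=B C E F H I
Mark J: refs=C H, marked=B C E F H I J
Mark A: refs=A, marked=A B C E F H I J
Mark G: refs=H I null, marked=A B C E F G H I J
Unmarked (collected): D

Answer: 1 1 1 0 1 1 1 1 1 1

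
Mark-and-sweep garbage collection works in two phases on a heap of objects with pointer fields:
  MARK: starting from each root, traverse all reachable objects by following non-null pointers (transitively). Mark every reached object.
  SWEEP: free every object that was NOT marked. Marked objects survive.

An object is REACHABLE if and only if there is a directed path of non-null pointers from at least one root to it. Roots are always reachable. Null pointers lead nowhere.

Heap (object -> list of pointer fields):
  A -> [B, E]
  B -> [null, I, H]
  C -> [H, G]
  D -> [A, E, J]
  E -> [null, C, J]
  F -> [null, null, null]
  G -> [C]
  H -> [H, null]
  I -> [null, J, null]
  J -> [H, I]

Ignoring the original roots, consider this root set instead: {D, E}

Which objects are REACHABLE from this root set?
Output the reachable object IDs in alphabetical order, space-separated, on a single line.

Answer: A B C D E G H I J

Derivation:
Roots: D E
Mark D: refs=A E J, marked=D
Mark E: refs=null C J, marked=D E
Mark A: refs=B E, marked=A D E
Mark J: refs=H I, marked=A D E J
Mark C: refs=H G, marked=A C D E J
Mark B: refs=null I H, marked=A B C D E J
Mark H: refs=H null, marked=A B C D E H J
Mark I: refs=null J null, marked=A B C D E H I J
Mark G: refs=C, marked=A B C D E G H I J
Unmarked (collected): F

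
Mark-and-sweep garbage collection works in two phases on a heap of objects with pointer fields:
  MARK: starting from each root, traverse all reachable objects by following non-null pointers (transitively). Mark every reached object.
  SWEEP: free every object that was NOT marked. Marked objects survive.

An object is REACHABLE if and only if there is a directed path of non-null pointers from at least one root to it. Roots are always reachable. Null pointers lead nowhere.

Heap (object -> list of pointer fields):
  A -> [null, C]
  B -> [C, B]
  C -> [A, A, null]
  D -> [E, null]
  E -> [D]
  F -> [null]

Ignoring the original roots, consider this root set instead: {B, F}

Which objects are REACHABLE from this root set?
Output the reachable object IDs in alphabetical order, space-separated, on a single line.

Answer: A B C F

Derivation:
Roots: B F
Mark B: refs=C B, marked=B
Mark F: refs=null, marked=B F
Mark C: refs=A A null, marked=B C F
Mark A: refs=null C, marked=A B C F
Unmarked (collected): D E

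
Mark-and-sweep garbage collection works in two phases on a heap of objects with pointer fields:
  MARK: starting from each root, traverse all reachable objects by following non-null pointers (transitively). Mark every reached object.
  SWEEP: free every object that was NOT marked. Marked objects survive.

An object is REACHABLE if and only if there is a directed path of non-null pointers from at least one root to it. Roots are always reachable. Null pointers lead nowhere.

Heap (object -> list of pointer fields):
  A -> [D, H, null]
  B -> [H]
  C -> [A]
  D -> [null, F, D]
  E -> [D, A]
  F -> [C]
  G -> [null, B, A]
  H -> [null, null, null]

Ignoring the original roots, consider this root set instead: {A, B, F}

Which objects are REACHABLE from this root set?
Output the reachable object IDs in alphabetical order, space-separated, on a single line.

Answer: A B C D F H

Derivation:
Roots: A B F
Mark A: refs=D H null, marked=A
Mark B: refs=H, marked=A B
Mark F: refs=C, marked=A B F
Mark D: refs=null F D, marked=A B D F
Mark H: refs=null null null, marked=A B D F H
Mark C: refs=A, marked=A B C D F H
Unmarked (collected): E G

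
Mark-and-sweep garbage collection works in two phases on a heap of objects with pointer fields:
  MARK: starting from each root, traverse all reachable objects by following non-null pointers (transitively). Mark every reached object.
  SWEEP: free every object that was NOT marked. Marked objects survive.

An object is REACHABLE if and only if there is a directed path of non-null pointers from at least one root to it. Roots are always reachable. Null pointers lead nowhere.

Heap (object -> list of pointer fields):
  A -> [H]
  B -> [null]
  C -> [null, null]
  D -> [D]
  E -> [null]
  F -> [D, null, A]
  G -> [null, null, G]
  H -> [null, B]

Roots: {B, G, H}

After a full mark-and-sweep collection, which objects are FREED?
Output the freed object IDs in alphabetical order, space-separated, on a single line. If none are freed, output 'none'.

Answer: A C D E F

Derivation:
Roots: B G H
Mark B: refs=null, marked=B
Mark G: refs=null null G, marked=B G
Mark H: refs=null B, marked=B G H
Unmarked (collected): A C D E F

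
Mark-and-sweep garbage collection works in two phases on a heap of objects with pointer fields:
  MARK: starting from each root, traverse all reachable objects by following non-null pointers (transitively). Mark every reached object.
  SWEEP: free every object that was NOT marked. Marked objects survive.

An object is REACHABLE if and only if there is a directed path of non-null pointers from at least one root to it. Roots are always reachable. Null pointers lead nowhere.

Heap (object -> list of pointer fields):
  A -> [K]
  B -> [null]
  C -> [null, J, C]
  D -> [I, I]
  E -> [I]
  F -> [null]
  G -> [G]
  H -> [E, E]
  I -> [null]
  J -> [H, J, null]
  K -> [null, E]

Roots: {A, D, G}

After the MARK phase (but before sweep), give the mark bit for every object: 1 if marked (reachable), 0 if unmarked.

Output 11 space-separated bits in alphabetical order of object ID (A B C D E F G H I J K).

Answer: 1 0 0 1 1 0 1 0 1 0 1

Derivation:
Roots: A D G
Mark A: refs=K, marked=A
Mark D: refs=I I, marked=A D
Mark G: refs=G, marked=A D G
Mark K: refs=null E, marked=A D G K
Mark I: refs=null, marked=A D G I K
Mark E: refs=I, marked=A D E G I K
Unmarked (collected): B C F H J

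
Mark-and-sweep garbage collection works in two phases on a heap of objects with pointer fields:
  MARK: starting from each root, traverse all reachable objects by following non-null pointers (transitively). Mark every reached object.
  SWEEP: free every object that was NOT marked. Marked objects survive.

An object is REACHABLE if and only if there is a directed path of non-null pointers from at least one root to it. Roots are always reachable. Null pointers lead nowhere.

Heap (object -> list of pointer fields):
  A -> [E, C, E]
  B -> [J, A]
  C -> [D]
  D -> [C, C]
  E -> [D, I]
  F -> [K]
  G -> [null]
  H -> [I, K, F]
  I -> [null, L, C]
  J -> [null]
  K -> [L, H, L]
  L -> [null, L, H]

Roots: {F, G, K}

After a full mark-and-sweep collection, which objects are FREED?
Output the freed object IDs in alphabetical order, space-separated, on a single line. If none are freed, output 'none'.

Roots: F G K
Mark F: refs=K, marked=F
Mark G: refs=null, marked=F G
Mark K: refs=L H L, marked=F G K
Mark L: refs=null L H, marked=F G K L
Mark H: refs=I K F, marked=F G H K L
Mark I: refs=null L C, marked=F G H I K L
Mark C: refs=D, marked=C F G H I K L
Mark D: refs=C C, marked=C D F G H I K L
Unmarked (collected): A B E J

Answer: A B E J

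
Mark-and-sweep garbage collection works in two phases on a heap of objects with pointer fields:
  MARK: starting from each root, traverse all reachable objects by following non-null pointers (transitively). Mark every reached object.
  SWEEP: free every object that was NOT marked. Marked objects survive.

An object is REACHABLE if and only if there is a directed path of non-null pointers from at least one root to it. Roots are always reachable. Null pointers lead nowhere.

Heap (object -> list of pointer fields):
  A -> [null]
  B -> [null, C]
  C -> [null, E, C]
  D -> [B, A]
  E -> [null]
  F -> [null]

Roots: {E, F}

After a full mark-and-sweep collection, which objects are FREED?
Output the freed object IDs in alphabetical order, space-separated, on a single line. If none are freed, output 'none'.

Roots: E F
Mark E: refs=null, marked=E
Mark F: refs=null, marked=E F
Unmarked (collected): A B C D

Answer: A B C D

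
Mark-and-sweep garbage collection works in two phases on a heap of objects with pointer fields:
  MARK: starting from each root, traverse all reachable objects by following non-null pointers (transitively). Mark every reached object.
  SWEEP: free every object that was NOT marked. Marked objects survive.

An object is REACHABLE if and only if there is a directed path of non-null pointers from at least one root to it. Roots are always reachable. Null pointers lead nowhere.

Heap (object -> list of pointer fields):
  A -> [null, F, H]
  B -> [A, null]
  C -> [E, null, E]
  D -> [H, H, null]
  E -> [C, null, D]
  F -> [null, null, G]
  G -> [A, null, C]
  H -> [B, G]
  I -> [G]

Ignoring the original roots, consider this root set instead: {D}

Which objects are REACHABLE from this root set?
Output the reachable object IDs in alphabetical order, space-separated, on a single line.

Roots: D
Mark D: refs=H H null, marked=D
Mark H: refs=B G, marked=D H
Mark B: refs=A null, marked=B D H
Mark G: refs=A null C, marked=B D G H
Mark A: refs=null F H, marked=A B D G H
Mark C: refs=E null E, marked=A B C D G H
Mark F: refs=null null G, marked=A B C D F G H
Mark E: refs=C null D, marked=A B C D E F G H
Unmarked (collected): I

Answer: A B C D E F G H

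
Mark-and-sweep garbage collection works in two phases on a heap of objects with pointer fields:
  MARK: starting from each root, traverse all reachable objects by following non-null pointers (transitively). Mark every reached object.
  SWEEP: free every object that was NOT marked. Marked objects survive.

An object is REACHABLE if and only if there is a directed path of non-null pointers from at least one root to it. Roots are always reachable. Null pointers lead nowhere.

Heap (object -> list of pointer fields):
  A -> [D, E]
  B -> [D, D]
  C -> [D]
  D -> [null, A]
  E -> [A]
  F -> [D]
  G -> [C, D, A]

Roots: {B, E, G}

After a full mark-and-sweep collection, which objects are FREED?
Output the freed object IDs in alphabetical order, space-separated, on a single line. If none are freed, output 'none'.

Roots: B E G
Mark B: refs=D D, marked=B
Mark E: refs=A, marked=B E
Mark G: refs=C D A, marked=B E G
Mark D: refs=null A, marked=B D E G
Mark A: refs=D E, marked=A B D E G
Mark C: refs=D, marked=A B C D E G
Unmarked (collected): F

Answer: F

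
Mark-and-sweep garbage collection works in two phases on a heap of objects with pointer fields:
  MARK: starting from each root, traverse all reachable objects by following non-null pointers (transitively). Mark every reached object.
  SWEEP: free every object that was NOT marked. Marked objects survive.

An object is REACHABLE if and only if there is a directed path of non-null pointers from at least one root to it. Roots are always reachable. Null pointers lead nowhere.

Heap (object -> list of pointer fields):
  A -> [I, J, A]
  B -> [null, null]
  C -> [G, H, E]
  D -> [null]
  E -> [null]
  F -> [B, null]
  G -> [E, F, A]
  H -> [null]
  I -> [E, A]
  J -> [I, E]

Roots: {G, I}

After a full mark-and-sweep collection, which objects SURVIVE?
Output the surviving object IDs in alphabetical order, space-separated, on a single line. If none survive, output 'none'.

Answer: A B E F G I J

Derivation:
Roots: G I
Mark G: refs=E F A, marked=G
Mark I: refs=E A, marked=G I
Mark E: refs=null, marked=E G I
Mark F: refs=B null, marked=E F G I
Mark A: refs=I J A, marked=A E F G I
Mark B: refs=null null, marked=A B E F G I
Mark J: refs=I E, marked=A B E F G I J
Unmarked (collected): C D H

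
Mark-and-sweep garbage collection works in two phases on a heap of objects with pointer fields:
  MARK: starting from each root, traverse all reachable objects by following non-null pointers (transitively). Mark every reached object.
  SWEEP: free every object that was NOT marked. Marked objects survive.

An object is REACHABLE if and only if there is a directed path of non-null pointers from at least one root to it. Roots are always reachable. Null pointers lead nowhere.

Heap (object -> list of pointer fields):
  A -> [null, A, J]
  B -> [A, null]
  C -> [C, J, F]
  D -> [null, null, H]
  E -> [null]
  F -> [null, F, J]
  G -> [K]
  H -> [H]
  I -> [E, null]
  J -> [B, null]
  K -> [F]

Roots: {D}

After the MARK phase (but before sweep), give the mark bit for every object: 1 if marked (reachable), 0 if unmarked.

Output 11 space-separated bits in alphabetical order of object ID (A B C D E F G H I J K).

Answer: 0 0 0 1 0 0 0 1 0 0 0

Derivation:
Roots: D
Mark D: refs=null null H, marked=D
Mark H: refs=H, marked=D H
Unmarked (collected): A B C E F G I J K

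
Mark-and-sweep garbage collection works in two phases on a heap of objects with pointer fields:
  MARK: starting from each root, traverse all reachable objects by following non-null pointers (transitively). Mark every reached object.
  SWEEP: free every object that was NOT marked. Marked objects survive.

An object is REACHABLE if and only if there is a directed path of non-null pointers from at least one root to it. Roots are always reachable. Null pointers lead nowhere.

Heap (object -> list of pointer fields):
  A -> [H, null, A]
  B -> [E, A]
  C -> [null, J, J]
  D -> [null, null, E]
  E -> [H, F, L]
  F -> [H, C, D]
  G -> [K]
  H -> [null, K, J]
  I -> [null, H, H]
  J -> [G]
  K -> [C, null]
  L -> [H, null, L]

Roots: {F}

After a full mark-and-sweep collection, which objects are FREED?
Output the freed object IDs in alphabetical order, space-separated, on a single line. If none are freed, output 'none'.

Roots: F
Mark F: refs=H C D, marked=F
Mark H: refs=null K J, marked=F H
Mark C: refs=null J J, marked=C F H
Mark D: refs=null null E, marked=C D F H
Mark K: refs=C null, marked=C D F H K
Mark J: refs=G, marked=C D F H J K
Mark E: refs=H F L, marked=C D E F H J K
Mark G: refs=K, marked=C D E F G H J K
Mark L: refs=H null L, marked=C D E F G H J K L
Unmarked (collected): A B I

Answer: A B I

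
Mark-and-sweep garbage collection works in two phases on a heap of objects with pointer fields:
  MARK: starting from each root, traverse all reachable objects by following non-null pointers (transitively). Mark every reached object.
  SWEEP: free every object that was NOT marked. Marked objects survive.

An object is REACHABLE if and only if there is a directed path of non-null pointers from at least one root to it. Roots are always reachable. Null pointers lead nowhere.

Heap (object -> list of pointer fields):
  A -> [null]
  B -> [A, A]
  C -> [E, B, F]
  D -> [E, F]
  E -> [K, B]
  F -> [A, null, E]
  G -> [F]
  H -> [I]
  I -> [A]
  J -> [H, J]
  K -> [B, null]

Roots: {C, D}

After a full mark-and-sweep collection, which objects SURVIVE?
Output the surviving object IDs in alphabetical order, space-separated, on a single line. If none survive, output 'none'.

Answer: A B C D E F K

Derivation:
Roots: C D
Mark C: refs=E B F, marked=C
Mark D: refs=E F, marked=C D
Mark E: refs=K B, marked=C D E
Mark B: refs=A A, marked=B C D E
Mark F: refs=A null E, marked=B C D E F
Mark K: refs=B null, marked=B C D E F K
Mark A: refs=null, marked=A B C D E F K
Unmarked (collected): G H I J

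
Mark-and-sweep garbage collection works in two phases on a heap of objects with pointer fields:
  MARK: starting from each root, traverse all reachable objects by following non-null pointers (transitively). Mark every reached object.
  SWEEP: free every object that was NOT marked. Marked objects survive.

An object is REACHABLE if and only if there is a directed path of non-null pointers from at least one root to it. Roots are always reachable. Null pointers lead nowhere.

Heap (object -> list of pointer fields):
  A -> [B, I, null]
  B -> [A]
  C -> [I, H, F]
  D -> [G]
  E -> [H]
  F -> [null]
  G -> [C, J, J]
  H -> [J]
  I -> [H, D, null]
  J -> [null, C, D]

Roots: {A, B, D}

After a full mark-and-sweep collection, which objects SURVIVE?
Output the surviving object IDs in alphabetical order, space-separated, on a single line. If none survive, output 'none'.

Roots: A B D
Mark A: refs=B I null, marked=A
Mark B: refs=A, marked=A B
Mark D: refs=G, marked=A B D
Mark I: refs=H D null, marked=A B D I
Mark G: refs=C J J, marked=A B D G I
Mark H: refs=J, marked=A B D G H I
Mark C: refs=I H F, marked=A B C D G H I
Mark J: refs=null C D, marked=A B C D G H I J
Mark F: refs=null, marked=A B C D F G H I J
Unmarked (collected): E

Answer: A B C D F G H I J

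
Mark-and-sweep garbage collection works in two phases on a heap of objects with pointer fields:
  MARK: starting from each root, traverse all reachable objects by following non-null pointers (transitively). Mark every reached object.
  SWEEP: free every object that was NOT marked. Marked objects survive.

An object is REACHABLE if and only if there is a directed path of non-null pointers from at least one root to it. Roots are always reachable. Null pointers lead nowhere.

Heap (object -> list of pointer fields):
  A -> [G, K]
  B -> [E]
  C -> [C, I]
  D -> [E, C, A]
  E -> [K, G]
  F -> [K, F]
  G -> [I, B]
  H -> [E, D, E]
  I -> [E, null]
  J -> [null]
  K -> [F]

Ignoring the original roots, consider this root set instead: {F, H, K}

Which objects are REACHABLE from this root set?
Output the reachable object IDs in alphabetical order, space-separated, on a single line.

Answer: A B C D E F G H I K

Derivation:
Roots: F H K
Mark F: refs=K F, marked=F
Mark H: refs=E D E, marked=F H
Mark K: refs=F, marked=F H K
Mark E: refs=K G, marked=E F H K
Mark D: refs=E C A, marked=D E F H K
Mark G: refs=I B, marked=D E F G H K
Mark C: refs=C I, marked=C D E F G H K
Mark A: refs=G K, marked=A C D E F G H K
Mark I: refs=E null, marked=A C D E F G H I K
Mark B: refs=E, marked=A B C D E F G H I K
Unmarked (collected): J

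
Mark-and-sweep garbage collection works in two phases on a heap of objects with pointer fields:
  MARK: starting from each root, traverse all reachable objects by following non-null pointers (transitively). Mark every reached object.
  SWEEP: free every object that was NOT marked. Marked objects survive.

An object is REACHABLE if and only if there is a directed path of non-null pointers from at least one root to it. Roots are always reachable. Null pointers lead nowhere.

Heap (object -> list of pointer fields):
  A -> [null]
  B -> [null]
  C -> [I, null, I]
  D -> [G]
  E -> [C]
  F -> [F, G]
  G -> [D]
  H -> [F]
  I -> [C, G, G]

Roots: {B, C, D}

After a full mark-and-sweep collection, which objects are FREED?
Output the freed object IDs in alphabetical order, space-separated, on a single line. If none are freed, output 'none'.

Roots: B C D
Mark B: refs=null, marked=B
Mark C: refs=I null I, marked=B C
Mark D: refs=G, marked=B C D
Mark I: refs=C G G, marked=B C D I
Mark G: refs=D, marked=B C D G I
Unmarked (collected): A E F H

Answer: A E F H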